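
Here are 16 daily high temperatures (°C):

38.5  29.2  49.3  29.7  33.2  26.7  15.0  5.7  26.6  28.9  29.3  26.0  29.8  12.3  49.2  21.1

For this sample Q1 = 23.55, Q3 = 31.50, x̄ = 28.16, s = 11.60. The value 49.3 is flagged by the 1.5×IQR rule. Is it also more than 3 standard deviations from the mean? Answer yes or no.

no

z = (49.3 − 28.16) / 11.60 = 1.82.
|z| = 1.82 ≤ 3.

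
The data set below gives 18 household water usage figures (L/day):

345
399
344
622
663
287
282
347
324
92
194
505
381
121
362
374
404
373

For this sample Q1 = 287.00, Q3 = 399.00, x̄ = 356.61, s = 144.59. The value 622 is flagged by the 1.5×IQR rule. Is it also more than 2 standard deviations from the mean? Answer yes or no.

z = (622 − 356.61) / 144.59 = 1.84.
|z| = 1.84 ≤ 2.

no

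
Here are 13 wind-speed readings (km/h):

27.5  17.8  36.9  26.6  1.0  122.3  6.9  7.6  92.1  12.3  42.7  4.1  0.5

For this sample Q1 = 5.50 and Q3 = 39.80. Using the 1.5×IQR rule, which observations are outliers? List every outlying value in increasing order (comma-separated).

IQR = Q3 − Q1 = 39.80 − 5.50 = 34.30.
Lower fence = Q1 − 1.5·IQR = 5.50 − 51.45 = -45.95.
Upper fence = Q3 + 1.5·IQR = 39.80 + 51.45 = 91.25.
92.1 > 91.25 → outlier.
122.3 > 91.25 → outlier.
All remaining values lie within [-45.95, 91.25].

92.1, 122.3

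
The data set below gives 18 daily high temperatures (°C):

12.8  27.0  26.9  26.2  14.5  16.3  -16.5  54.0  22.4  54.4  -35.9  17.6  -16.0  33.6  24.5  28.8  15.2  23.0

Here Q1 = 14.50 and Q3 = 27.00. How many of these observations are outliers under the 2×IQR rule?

5

IQR = 12.50; fences at 14.50 − 25.00 = -10.50 and 27.00 + 25.00 = 52.00.
Outside the cutoffs: -35.9, -16.5, -16.0, 54.0, 54.4.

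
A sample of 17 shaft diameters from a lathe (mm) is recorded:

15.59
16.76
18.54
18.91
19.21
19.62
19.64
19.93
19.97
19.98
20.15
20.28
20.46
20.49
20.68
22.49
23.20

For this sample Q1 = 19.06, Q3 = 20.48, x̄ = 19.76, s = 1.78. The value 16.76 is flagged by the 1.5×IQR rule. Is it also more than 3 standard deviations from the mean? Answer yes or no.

no

z = (16.76 − 19.76) / 1.78 = -1.69.
|z| = 1.69 ≤ 3.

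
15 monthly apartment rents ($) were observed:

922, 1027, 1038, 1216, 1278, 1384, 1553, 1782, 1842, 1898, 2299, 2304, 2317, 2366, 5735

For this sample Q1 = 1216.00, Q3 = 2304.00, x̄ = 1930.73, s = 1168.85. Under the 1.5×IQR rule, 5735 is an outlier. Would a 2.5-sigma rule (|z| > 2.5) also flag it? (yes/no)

z = (5735 − 1930.73) / 1168.85 = 3.25.
|z| = 3.25 > 2.5.

yes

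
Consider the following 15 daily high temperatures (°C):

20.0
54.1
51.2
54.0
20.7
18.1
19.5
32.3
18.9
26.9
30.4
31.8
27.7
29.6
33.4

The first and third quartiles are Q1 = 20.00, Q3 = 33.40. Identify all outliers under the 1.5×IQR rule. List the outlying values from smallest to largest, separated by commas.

IQR = Q3 − Q1 = 33.40 − 20.00 = 13.40.
Lower fence = Q1 − 1.5·IQR = 20.00 − 20.10 = -0.10.
Upper fence = Q3 + 1.5·IQR = 33.40 + 20.10 = 53.50.
54.0 > 53.50 → outlier.
54.1 > 53.50 → outlier.
All remaining values lie within [-0.10, 53.50].

54.0, 54.1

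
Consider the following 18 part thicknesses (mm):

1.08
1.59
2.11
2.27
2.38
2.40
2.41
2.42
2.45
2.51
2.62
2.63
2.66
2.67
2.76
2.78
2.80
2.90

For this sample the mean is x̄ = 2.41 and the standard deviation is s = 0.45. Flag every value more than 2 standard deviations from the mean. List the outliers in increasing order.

1.08

Cutoffs at x̄ ± 2s: 2.41 ± 2·0.45 = [1.51, 3.31].
1.08: z = -2.96, |z| > 2 → outlier.
Every other value lies within [1.51, 3.31].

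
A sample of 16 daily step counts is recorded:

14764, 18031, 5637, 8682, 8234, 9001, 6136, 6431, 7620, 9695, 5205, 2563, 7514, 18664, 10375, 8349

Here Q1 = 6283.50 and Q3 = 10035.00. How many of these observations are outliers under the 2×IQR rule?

IQR = 3751.50; fences at 6283.50 − 7503.00 = -1219.50 and 10035.00 + 7503.00 = 17538.00.
Outside the cutoffs: 18031, 18664.

2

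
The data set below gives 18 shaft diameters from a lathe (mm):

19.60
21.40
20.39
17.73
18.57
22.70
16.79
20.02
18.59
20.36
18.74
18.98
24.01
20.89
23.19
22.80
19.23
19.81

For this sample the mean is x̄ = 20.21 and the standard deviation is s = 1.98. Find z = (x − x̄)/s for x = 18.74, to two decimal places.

-0.74

z = (18.74 − 20.21) / 1.98 = -0.74.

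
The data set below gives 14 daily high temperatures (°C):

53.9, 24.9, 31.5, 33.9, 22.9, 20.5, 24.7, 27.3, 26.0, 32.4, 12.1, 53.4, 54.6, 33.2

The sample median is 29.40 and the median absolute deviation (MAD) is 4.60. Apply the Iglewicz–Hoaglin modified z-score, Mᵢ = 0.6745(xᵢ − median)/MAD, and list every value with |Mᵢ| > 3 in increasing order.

|Mᵢ| > 3 ⇔ |xᵢ − 29.40| > 3·4.60/0.6745 = 20.46.
So outliers lie outside [8.94, 49.86].
53.4: M = 3.52 → outlier.
53.9: M = 3.59 → outlier.
54.6: M = 3.70 → outlier.

53.4, 53.9, 54.6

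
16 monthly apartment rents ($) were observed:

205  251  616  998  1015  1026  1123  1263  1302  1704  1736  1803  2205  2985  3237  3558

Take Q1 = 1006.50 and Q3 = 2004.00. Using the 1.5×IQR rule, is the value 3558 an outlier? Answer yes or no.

IQR = Q3 − Q1 = 2004.00 − 1006.50 = 997.50.
Lower fence = Q1 − 1.5·IQR = 1006.50 − 1496.25 = -489.75.
Upper fence = Q3 + 1.5·IQR = 2004.00 + 1496.25 = 3500.25.
3558 lies above the upper fence.

yes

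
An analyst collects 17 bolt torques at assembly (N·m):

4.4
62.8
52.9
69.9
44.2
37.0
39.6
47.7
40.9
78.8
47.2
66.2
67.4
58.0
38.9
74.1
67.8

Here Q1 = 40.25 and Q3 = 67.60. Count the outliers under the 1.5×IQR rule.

IQR = 27.35; fences at 40.25 − 41.025 = -0.775 and 67.60 + 41.025 = 108.625.
Every value lies within the cutoffs.

0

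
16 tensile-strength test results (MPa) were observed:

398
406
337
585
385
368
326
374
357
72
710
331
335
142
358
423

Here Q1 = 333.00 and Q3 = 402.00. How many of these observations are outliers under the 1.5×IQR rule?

4

IQR = 69.00; fences at 333.00 − 103.50 = 229.50 and 402.00 + 103.50 = 505.50.
Outside the cutoffs: 72, 142, 585, 710.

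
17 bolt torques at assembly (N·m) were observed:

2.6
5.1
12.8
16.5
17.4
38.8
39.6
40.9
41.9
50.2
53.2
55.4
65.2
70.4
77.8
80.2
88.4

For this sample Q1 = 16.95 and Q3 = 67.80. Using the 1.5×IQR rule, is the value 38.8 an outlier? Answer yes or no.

IQR = Q3 − Q1 = 67.80 − 16.95 = 50.85.
Lower fence = Q1 − 1.5·IQR = 16.95 − 76.275 = -59.325.
Upper fence = Q3 + 1.5·IQR = 67.80 + 76.275 = 144.075.
38.8 lies within [-59.325, 144.075].

no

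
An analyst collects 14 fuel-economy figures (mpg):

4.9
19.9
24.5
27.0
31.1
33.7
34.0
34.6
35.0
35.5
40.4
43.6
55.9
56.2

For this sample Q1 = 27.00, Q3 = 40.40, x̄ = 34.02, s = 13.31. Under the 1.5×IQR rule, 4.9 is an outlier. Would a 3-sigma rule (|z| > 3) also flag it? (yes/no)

z = (4.9 − 34.02) / 13.31 = -2.19.
|z| = 2.19 ≤ 3.

no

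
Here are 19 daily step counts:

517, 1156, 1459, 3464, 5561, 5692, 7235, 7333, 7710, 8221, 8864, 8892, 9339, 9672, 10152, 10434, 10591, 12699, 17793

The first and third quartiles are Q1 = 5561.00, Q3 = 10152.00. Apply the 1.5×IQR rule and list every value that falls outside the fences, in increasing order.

IQR = Q3 − Q1 = 10152.00 − 5561.00 = 4591.00.
Lower fence = Q1 − 1.5·IQR = 5561.00 − 6886.50 = -1325.50.
Upper fence = Q3 + 1.5·IQR = 10152.00 + 6886.50 = 17038.50.
17793 > 17038.50 → outlier.
All remaining values lie within [-1325.50, 17038.50].

17793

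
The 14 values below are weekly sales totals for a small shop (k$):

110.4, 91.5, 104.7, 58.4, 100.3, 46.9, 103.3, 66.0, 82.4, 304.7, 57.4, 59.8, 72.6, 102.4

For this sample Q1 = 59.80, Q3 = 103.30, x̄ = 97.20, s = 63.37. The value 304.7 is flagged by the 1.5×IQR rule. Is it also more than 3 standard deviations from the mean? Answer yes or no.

z = (304.7 − 97.20) / 63.37 = 3.27.
|z| = 3.27 > 3.

yes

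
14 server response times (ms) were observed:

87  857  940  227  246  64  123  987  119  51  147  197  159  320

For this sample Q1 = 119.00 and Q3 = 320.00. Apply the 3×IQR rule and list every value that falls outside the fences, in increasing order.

940, 987

IQR = Q3 − Q1 = 320.00 − 119.00 = 201.00.
Lower fence = Q1 − 3·IQR = 119.00 − 603.00 = -484.00.
Upper fence = Q3 + 3·IQR = 320.00 + 603.00 = 923.00.
940 > 923.00 → outlier.
987 > 923.00 → outlier.
All remaining values lie within [-484.00, 923.00].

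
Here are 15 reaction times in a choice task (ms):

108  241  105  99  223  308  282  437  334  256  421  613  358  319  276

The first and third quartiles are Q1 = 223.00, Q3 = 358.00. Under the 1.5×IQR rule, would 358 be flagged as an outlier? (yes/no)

no

IQR = Q3 − Q1 = 358.00 − 223.00 = 135.00.
Lower fence = Q1 − 1.5·IQR = 223.00 − 202.50 = 20.50.
Upper fence = Q3 + 1.5·IQR = 358.00 + 202.50 = 560.50.
358 lies within [20.50, 560.50].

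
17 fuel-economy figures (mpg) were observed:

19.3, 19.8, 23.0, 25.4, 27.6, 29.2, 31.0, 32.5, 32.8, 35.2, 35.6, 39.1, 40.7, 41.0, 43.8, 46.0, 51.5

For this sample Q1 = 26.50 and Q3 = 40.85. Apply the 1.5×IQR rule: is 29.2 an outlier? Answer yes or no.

no

IQR = Q3 − Q1 = 40.85 − 26.50 = 14.35.
Lower fence = Q1 − 1.5·IQR = 26.50 − 21.525 = 4.975.
Upper fence = Q3 + 1.5·IQR = 40.85 + 21.525 = 62.375.
29.2 lies within [4.975, 62.375].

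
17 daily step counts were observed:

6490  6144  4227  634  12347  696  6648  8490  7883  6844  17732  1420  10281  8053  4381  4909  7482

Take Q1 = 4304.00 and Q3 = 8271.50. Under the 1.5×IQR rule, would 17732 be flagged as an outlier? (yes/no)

yes

IQR = Q3 − Q1 = 8271.50 − 4304.00 = 3967.50.
Lower fence = Q1 − 1.5·IQR = 4304.00 − 5951.25 = -1647.25.
Upper fence = Q3 + 1.5·IQR = 8271.50 + 5951.25 = 14222.75.
17732 lies above the upper fence.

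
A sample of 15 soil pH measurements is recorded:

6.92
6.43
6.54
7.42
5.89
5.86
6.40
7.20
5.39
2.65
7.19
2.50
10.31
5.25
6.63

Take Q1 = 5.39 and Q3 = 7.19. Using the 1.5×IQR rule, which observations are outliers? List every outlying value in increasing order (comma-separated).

2.50, 2.65, 10.31

IQR = Q3 − Q1 = 7.19 − 5.39 = 1.80.
Lower fence = Q1 − 1.5·IQR = 5.39 − 2.70 = 2.69.
Upper fence = Q3 + 1.5·IQR = 7.19 + 2.70 = 9.89.
2.50 < 2.69 → outlier.
2.65 < 2.69 → outlier.
10.31 > 9.89 → outlier.
All remaining values lie within [2.69, 9.89].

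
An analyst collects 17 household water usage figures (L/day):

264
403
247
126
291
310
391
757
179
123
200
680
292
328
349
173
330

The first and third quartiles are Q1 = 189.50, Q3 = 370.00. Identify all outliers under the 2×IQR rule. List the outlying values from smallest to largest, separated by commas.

757

IQR = Q3 − Q1 = 370.00 − 189.50 = 180.50.
Lower fence = Q1 − 2·IQR = 189.50 − 361.00 = -171.50.
Upper fence = Q3 + 2·IQR = 370.00 + 361.00 = 731.00.
757 > 731.00 → outlier.
All remaining values lie within [-171.50, 731.00].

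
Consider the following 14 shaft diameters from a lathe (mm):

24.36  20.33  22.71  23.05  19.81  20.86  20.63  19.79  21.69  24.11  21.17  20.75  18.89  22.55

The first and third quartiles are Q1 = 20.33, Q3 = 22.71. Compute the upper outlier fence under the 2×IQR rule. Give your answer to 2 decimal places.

27.47

IQR = Q3 − Q1 = 22.71 − 20.33 = 2.38.
Lower fence = Q1 − 2·IQR = 20.33 − 4.76 = 15.57.
Upper fence = Q3 + 2·IQR = 22.71 + 4.76 = 27.47.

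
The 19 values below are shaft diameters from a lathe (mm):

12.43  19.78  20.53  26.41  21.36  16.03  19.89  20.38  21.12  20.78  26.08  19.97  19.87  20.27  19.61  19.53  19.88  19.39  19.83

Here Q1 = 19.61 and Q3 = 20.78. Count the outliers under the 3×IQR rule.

IQR = 1.17; fences at 19.61 − 3.51 = 16.10 and 20.78 + 3.51 = 24.29.
Outside the cutoffs: 12.43, 16.03, 26.08, 26.41.

4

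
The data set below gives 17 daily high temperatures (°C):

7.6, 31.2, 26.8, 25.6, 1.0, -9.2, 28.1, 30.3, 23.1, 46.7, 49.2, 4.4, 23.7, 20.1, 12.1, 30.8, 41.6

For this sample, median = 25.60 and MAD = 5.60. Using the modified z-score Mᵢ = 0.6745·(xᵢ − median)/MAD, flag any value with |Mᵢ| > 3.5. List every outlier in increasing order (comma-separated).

|Mᵢ| > 3.5 ⇔ |xᵢ − 25.60| > 3.5·5.60/0.6745 = 29.06.
So outliers lie outside [-3.46, 54.66].
-9.2: M = -4.19 → outlier.

-9.2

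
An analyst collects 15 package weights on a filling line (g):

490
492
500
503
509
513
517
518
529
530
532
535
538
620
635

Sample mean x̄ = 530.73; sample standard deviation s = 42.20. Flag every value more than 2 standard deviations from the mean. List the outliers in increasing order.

620, 635

Cutoffs at x̄ ± 2s: 530.73 ± 2·42.20 = [446.33, 615.13].
620: z = 2.12, |z| > 2 → outlier.
635: z = 2.47, |z| > 2 → outlier.
Every other value lies within [446.33, 615.13].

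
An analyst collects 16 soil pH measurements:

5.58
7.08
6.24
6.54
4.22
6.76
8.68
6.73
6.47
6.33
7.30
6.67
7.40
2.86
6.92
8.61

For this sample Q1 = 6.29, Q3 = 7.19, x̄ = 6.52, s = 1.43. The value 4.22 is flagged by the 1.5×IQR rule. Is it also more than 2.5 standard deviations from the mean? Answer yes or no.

z = (4.22 − 6.52) / 1.43 = -1.61.
|z| = 1.61 ≤ 2.5.

no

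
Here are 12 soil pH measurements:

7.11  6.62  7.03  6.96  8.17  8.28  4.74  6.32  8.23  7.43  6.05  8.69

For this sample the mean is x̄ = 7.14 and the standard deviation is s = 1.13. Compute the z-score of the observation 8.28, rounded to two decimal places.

z = (8.28 − 7.14) / 1.13 = 1.01.

1.01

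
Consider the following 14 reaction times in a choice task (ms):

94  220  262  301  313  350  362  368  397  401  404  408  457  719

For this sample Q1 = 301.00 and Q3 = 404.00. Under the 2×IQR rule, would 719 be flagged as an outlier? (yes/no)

IQR = Q3 − Q1 = 404.00 − 301.00 = 103.00.
Lower fence = Q1 − 2·IQR = 301.00 − 206.00 = 95.00.
Upper fence = Q3 + 2·IQR = 404.00 + 206.00 = 610.00.
719 lies above the upper fence.

yes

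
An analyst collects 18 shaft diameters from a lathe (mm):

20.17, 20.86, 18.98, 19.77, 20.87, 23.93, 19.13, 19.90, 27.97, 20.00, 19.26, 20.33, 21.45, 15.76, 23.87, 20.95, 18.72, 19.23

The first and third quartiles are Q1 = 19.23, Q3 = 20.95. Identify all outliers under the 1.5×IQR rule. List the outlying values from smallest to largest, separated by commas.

IQR = Q3 − Q1 = 20.95 − 19.23 = 1.72.
Lower fence = Q1 − 1.5·IQR = 19.23 − 2.58 = 16.65.
Upper fence = Q3 + 1.5·IQR = 20.95 + 2.58 = 23.53.
15.76 < 16.65 → outlier.
23.87 > 23.53 → outlier.
23.93 > 23.53 → outlier.
27.97 > 23.53 → outlier.
All remaining values lie within [16.65, 23.53].

15.76, 23.87, 23.93, 27.97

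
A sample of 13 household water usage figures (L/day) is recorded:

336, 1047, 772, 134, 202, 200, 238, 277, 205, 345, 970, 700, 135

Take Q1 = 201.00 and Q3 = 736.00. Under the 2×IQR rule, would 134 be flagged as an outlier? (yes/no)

IQR = Q3 − Q1 = 736.00 − 201.00 = 535.00.
Lower fence = Q1 − 2·IQR = 201.00 − 1070.00 = -869.00.
Upper fence = Q3 + 2·IQR = 736.00 + 1070.00 = 1806.00.
134 lies within [-869.00, 1806.00].

no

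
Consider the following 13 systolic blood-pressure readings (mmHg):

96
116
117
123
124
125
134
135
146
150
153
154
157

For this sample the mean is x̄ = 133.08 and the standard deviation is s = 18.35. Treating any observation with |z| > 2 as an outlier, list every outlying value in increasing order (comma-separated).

Cutoffs at x̄ ± 2s: 133.08 ± 2·18.35 = [96.38, 169.78].
96: z = -2.02, |z| > 2 → outlier.
Every other value lies within [96.38, 169.78].

96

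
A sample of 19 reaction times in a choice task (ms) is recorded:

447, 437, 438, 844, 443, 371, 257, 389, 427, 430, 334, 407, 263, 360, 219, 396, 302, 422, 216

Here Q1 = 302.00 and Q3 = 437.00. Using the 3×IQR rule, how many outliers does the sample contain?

1

IQR = 135.00; fences at 302.00 − 405.00 = -103.00 and 437.00 + 405.00 = 842.00.
Outside the cutoffs: 844.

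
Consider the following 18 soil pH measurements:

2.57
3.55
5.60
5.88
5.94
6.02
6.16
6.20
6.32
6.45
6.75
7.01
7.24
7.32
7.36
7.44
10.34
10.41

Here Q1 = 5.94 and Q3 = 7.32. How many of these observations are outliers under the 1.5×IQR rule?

4

IQR = 1.38; fences at 5.94 − 2.07 = 3.87 and 7.32 + 2.07 = 9.39.
Outside the cutoffs: 2.57, 3.55, 10.34, 10.41.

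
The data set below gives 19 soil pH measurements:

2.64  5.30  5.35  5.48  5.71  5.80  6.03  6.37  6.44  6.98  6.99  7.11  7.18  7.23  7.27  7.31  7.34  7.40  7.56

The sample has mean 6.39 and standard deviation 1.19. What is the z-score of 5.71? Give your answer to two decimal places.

-0.57

z = (5.71 − 6.39) / 1.19 = -0.57.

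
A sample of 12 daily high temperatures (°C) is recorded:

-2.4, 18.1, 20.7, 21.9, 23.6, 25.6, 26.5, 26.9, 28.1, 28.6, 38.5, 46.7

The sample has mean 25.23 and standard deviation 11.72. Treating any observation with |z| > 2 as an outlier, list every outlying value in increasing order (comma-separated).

-2.4

Cutoffs at x̄ ± 2s: 25.23 ± 2·11.72 = [1.79, 48.67].
-2.4: z = -2.36, |z| > 2 → outlier.
Every other value lies within [1.79, 48.67].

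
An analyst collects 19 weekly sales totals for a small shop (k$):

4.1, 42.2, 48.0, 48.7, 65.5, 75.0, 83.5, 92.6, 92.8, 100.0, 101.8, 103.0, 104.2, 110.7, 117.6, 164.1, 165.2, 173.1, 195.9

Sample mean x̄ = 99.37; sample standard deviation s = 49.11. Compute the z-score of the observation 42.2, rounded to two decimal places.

-1.16

z = (42.2 − 99.37) / 49.11 = -1.16.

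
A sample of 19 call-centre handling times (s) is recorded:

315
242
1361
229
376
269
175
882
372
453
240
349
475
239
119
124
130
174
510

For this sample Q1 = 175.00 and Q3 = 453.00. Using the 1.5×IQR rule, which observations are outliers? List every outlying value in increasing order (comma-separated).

IQR = Q3 − Q1 = 453.00 − 175.00 = 278.00.
Lower fence = Q1 − 1.5·IQR = 175.00 − 417.00 = -242.00.
Upper fence = Q3 + 1.5·IQR = 453.00 + 417.00 = 870.00.
882 > 870.00 → outlier.
1361 > 870.00 → outlier.
All remaining values lie within [-242.00, 870.00].

882, 1361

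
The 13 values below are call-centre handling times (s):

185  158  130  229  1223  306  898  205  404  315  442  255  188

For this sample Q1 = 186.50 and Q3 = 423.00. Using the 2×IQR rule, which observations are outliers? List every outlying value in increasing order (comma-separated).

898, 1223

IQR = Q3 − Q1 = 423.00 − 186.50 = 236.50.
Lower fence = Q1 − 2·IQR = 186.50 − 473.00 = -286.50.
Upper fence = Q3 + 2·IQR = 423.00 + 473.00 = 896.00.
898 > 896.00 → outlier.
1223 > 896.00 → outlier.
All remaining values lie within [-286.50, 896.00].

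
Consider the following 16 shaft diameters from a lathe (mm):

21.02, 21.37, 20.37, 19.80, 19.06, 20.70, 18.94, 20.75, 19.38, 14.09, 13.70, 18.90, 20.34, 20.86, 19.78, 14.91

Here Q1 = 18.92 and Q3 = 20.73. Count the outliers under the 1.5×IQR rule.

IQR = 1.81; fences at 18.92 − 2.715 = 16.205 and 20.73 + 2.715 = 23.445.
Outside the cutoffs: 13.70, 14.09, 14.91.

3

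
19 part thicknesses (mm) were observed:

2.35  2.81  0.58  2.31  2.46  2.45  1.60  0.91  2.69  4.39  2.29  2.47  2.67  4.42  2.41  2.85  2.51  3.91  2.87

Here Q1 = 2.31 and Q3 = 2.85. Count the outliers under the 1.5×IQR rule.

IQR = 0.54; fences at 2.31 − 0.81 = 1.50 and 2.85 + 0.81 = 3.66.
Outside the cutoffs: 0.58, 0.91, 3.91, 4.39, 4.42.

5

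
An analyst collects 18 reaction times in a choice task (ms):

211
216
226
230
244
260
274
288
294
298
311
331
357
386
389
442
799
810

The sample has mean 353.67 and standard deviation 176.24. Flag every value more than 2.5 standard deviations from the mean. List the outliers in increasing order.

799, 810

Cutoffs at x̄ ± 2.5s: 353.67 ± 2.5·176.24 = [-86.93, 794.27].
799: z = 2.53, |z| > 2.5 → outlier.
810: z = 2.59, |z| > 2.5 → outlier.
Every other value lies within [-86.93, 794.27].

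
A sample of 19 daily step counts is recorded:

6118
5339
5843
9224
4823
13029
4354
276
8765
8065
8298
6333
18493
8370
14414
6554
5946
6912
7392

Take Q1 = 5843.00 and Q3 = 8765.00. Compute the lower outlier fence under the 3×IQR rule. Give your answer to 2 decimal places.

IQR = Q3 − Q1 = 8765.00 − 5843.00 = 2922.00.
Lower fence = Q1 − 3·IQR = 5843.00 − 8766.00 = -2923.00.
Upper fence = Q3 + 3·IQR = 8765.00 + 8766.00 = 17531.00.

-2923.00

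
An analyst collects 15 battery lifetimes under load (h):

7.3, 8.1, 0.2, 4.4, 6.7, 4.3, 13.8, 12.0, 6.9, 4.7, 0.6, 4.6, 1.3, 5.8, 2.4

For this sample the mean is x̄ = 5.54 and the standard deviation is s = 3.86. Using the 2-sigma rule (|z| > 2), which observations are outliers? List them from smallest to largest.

Cutoffs at x̄ ± 2s: 5.54 ± 2·3.86 = [-2.18, 13.26].
13.8: z = 2.14, |z| > 2 → outlier.
Every other value lies within [-2.18, 13.26].

13.8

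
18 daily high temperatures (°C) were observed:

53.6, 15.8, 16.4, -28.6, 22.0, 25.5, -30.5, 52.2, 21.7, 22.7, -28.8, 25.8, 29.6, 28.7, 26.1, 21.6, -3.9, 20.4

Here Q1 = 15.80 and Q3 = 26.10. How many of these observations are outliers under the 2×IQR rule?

IQR = 10.30; fences at 15.80 − 20.60 = -4.80 and 26.10 + 20.60 = 46.70.
Outside the cutoffs: -30.5, -28.8, -28.6, 52.2, 53.6.

5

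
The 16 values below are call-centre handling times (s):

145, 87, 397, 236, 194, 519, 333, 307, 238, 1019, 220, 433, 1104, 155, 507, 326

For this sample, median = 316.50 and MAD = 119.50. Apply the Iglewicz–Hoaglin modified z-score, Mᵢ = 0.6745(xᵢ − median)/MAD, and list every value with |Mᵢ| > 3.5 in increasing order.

|Mᵢ| > 3.5 ⇔ |xᵢ − 316.50| > 3.5·119.50/0.6745 = 620.09.
So outliers lie outside [-303.59, 936.59].
1019: M = 3.97 → outlier.
1104: M = 4.44 → outlier.

1019, 1104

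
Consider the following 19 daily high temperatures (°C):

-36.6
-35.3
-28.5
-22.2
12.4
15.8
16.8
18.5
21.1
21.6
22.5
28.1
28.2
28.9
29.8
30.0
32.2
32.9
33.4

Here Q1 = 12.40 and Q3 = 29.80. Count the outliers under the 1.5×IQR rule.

IQR = 17.40; fences at 12.40 − 26.10 = -13.70 and 29.80 + 26.10 = 55.90.
Outside the cutoffs: -36.6, -35.3, -28.5, -22.2.

4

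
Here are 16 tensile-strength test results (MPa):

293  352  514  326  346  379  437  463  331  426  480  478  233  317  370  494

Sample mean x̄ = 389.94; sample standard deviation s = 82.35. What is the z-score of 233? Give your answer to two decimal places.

z = (233 − 389.94) / 82.35 = -1.91.

-1.91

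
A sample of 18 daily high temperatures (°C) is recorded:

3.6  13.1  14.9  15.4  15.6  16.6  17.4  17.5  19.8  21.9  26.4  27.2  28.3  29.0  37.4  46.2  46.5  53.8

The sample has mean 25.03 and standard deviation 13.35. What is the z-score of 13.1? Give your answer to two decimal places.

-0.89

z = (13.1 − 25.03) / 13.35 = -0.89.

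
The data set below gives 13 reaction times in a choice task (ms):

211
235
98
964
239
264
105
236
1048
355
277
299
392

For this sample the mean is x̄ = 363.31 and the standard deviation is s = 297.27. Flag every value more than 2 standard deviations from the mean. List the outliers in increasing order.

964, 1048

Cutoffs at x̄ ± 2s: 363.31 ± 2·297.27 = [-231.23, 957.85].
964: z = 2.02, |z| > 2 → outlier.
1048: z = 2.30, |z| > 2 → outlier.
Every other value lies within [-231.23, 957.85].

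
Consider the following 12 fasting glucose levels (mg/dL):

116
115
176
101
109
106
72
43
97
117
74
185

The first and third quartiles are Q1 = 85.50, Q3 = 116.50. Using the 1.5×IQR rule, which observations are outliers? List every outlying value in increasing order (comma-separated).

IQR = Q3 − Q1 = 116.50 − 85.50 = 31.00.
Lower fence = Q1 − 1.5·IQR = 85.50 − 46.50 = 39.00.
Upper fence = Q3 + 1.5·IQR = 116.50 + 46.50 = 163.00.
176 > 163.00 → outlier.
185 > 163.00 → outlier.
All remaining values lie within [39.00, 163.00].

176, 185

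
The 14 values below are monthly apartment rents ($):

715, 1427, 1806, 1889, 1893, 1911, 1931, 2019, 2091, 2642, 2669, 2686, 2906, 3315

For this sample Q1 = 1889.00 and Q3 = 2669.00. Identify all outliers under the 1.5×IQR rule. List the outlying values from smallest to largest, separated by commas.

715

IQR = Q3 − Q1 = 2669.00 − 1889.00 = 780.00.
Lower fence = Q1 − 1.5·IQR = 1889.00 − 1170.00 = 719.00.
Upper fence = Q3 + 1.5·IQR = 2669.00 + 1170.00 = 3839.00.
715 < 719.00 → outlier.
All remaining values lie within [719.00, 3839.00].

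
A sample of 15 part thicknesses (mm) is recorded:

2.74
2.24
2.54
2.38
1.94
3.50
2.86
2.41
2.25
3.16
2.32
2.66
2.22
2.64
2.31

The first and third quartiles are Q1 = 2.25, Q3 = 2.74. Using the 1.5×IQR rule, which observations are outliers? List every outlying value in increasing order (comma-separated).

IQR = Q3 − Q1 = 2.74 − 2.25 = 0.49.
Lower fence = Q1 − 1.5·IQR = 2.25 − 0.735 = 1.515.
Upper fence = Q3 + 1.5·IQR = 2.74 + 0.735 = 3.475.
3.50 > 3.475 → outlier.
All remaining values lie within [1.515, 3.475].

3.50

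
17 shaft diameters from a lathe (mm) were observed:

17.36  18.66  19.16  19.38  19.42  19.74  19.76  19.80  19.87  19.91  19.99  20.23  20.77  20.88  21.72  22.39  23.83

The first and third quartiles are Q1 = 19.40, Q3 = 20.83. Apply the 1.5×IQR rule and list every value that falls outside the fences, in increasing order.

IQR = Q3 − Q1 = 20.83 − 19.40 = 1.43.
Lower fence = Q1 − 1.5·IQR = 19.40 − 2.145 = 17.255.
Upper fence = Q3 + 1.5·IQR = 20.83 + 2.145 = 22.975.
23.83 > 22.975 → outlier.
All remaining values lie within [17.255, 22.975].

23.83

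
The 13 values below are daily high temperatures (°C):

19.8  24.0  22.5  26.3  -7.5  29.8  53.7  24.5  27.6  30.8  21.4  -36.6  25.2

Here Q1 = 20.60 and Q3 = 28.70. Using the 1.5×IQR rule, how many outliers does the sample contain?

IQR = 8.10; fences at 20.60 − 12.15 = 8.45 and 28.70 + 12.15 = 40.85.
Outside the cutoffs: -36.6, -7.5, 53.7.

3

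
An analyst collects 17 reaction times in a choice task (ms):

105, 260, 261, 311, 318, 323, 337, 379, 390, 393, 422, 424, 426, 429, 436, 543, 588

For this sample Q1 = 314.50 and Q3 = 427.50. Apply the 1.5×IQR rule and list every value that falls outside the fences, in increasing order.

105

IQR = Q3 − Q1 = 427.50 − 314.50 = 113.00.
Lower fence = Q1 − 1.5·IQR = 314.50 − 169.50 = 145.00.
Upper fence = Q3 + 1.5·IQR = 427.50 + 169.50 = 597.00.
105 < 145.00 → outlier.
All remaining values lie within [145.00, 597.00].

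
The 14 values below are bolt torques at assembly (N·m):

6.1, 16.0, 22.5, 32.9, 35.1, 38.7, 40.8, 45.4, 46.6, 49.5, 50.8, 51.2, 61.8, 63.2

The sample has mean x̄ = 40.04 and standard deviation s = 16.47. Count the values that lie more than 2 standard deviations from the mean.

1

Cutoffs: x̄ ± 2s = [7.10, 72.98].
Outside the cutoffs: 6.1.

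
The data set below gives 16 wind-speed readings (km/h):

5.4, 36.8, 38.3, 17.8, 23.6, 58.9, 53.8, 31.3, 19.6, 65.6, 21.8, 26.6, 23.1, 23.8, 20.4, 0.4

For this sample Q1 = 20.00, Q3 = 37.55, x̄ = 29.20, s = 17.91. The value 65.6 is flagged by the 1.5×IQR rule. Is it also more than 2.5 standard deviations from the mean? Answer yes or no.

no

z = (65.6 − 29.20) / 17.91 = 2.03.
|z| = 2.03 ≤ 2.5.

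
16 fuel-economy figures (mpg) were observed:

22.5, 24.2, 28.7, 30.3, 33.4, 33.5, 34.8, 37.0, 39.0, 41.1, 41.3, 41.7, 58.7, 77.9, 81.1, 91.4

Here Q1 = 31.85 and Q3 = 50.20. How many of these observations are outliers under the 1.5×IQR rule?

IQR = 18.35; fences at 31.85 − 27.525 = 4.325 and 50.20 + 27.525 = 77.725.
Outside the cutoffs: 77.9, 81.1, 91.4.

3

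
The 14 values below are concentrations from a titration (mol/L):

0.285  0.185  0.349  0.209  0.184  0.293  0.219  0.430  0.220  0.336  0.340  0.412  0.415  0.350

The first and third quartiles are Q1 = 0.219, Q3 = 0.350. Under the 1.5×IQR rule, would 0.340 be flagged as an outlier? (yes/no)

no

IQR = Q3 − Q1 = 0.350 − 0.219 = 0.131.
Lower fence = Q1 − 1.5·IQR = 0.219 − 0.1965 = 0.0225.
Upper fence = Q3 + 1.5·IQR = 0.350 + 0.1965 = 0.5465.
0.340 lies within [0.0225, 0.5465].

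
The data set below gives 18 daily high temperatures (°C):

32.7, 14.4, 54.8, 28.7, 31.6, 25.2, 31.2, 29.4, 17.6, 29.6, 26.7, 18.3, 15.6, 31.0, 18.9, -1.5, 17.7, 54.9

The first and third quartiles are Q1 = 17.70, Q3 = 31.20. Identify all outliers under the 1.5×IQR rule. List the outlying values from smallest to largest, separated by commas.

54.8, 54.9

IQR = Q3 − Q1 = 31.20 − 17.70 = 13.50.
Lower fence = Q1 − 1.5·IQR = 17.70 − 20.25 = -2.55.
Upper fence = Q3 + 1.5·IQR = 31.20 + 20.25 = 51.45.
54.8 > 51.45 → outlier.
54.9 > 51.45 → outlier.
All remaining values lie within [-2.55, 51.45].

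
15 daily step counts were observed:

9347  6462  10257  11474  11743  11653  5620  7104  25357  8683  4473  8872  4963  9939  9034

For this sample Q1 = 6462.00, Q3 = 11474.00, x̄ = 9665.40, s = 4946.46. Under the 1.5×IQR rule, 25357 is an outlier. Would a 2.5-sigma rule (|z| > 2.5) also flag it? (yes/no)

z = (25357 − 9665.40) / 4946.46 = 3.17.
|z| = 3.17 > 2.5.

yes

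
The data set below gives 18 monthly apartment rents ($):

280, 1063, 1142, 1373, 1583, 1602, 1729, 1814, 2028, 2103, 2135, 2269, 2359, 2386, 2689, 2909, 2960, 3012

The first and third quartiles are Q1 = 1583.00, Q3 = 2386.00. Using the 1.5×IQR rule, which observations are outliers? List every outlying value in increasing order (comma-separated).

280

IQR = Q3 − Q1 = 2386.00 − 1583.00 = 803.00.
Lower fence = Q1 − 1.5·IQR = 1583.00 − 1204.50 = 378.50.
Upper fence = Q3 + 1.5·IQR = 2386.00 + 1204.50 = 3590.50.
280 < 378.50 → outlier.
All remaining values lie within [378.50, 3590.50].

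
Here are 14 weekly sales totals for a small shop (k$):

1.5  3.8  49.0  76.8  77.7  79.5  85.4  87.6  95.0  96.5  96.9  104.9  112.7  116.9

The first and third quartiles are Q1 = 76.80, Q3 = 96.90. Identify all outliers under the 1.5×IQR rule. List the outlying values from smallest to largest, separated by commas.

IQR = Q3 − Q1 = 96.90 − 76.80 = 20.10.
Lower fence = Q1 − 1.5·IQR = 76.80 − 30.15 = 46.65.
Upper fence = Q3 + 1.5·IQR = 96.90 + 30.15 = 127.05.
1.5 < 46.65 → outlier.
3.8 < 46.65 → outlier.
All remaining values lie within [46.65, 127.05].

1.5, 3.8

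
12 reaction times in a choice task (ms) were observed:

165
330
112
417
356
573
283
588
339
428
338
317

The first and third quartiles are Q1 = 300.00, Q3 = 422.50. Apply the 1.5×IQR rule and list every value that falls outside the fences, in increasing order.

IQR = Q3 − Q1 = 422.50 − 300.00 = 122.50.
Lower fence = Q1 − 1.5·IQR = 300.00 − 183.75 = 116.25.
Upper fence = Q3 + 1.5·IQR = 422.50 + 183.75 = 606.25.
112 < 116.25 → outlier.
All remaining values lie within [116.25, 606.25].

112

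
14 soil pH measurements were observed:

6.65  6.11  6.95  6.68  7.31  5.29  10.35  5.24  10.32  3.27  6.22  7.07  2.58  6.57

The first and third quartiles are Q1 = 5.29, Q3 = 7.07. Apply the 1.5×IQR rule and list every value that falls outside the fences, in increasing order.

IQR = Q3 − Q1 = 7.07 − 5.29 = 1.78.
Lower fence = Q1 − 1.5·IQR = 5.29 − 2.67 = 2.62.
Upper fence = Q3 + 1.5·IQR = 7.07 + 2.67 = 9.74.
2.58 < 2.62 → outlier.
10.32 > 9.74 → outlier.
10.35 > 9.74 → outlier.
All remaining values lie within [2.62, 9.74].

2.58, 10.32, 10.35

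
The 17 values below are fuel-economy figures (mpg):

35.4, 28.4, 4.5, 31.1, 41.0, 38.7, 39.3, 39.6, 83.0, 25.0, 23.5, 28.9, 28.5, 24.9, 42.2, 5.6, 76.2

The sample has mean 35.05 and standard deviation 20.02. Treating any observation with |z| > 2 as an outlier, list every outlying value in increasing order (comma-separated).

Cutoffs at x̄ ± 2s: 35.05 ± 2·20.02 = [-4.99, 75.09].
76.2: z = 2.06, |z| > 2 → outlier.
83.0: z = 2.40, |z| > 2 → outlier.
Every other value lies within [-4.99, 75.09].

76.2, 83.0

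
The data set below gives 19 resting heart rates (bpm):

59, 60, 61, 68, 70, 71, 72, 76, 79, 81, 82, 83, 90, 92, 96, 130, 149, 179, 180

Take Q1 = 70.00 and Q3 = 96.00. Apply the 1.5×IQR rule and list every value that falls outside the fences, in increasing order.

IQR = Q3 − Q1 = 96.00 − 70.00 = 26.00.
Lower fence = Q1 − 1.5·IQR = 70.00 − 39.00 = 31.00.
Upper fence = Q3 + 1.5·IQR = 96.00 + 39.00 = 135.00.
149 > 135.00 → outlier.
179 > 135.00 → outlier.
180 > 135.00 → outlier.
All remaining values lie within [31.00, 135.00].

149, 179, 180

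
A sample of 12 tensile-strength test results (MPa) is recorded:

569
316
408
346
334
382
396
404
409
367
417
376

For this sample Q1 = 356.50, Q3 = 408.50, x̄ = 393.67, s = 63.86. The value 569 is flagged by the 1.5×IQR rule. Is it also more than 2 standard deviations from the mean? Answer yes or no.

z = (569 − 393.67) / 63.86 = 2.75.
|z| = 2.75 > 2.

yes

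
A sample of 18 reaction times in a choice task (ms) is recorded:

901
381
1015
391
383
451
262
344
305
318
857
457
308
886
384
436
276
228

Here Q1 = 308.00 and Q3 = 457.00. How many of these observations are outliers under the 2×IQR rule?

4

IQR = 149.00; fences at 308.00 − 298.00 = 10.00 and 457.00 + 298.00 = 755.00.
Outside the cutoffs: 857, 886, 901, 1015.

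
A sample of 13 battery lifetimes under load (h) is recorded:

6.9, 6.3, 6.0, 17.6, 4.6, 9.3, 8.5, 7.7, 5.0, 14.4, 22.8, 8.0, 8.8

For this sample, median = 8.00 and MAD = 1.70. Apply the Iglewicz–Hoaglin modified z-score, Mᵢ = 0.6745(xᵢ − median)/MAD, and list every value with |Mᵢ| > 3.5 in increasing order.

17.6, 22.8

|Mᵢ| > 3.5 ⇔ |xᵢ − 8.00| > 3.5·1.70/0.6745 = 8.82.
So outliers lie outside [-0.82, 16.82].
17.6: M = 3.81 → outlier.
22.8: M = 5.87 → outlier.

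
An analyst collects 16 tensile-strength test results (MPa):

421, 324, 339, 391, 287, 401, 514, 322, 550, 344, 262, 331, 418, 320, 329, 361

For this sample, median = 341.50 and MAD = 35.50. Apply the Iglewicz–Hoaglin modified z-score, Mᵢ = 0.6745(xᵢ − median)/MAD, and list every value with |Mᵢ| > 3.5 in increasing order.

|Mᵢ| > 3.5 ⇔ |xᵢ − 341.50| > 3.5·35.50/0.6745 = 184.21.
So outliers lie outside [157.29, 525.71].
550: M = 3.96 → outlier.

550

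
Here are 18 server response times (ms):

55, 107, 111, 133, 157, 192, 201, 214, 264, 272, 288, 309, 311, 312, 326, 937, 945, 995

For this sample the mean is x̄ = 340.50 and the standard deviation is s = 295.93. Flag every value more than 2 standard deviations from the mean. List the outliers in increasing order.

937, 945, 995

Cutoffs at x̄ ± 2s: 340.50 ± 2·295.93 = [-251.36, 932.36].
937: z = 2.02, |z| > 2 → outlier.
945: z = 2.04, |z| > 2 → outlier.
995: z = 2.21, |z| > 2 → outlier.
Every other value lies within [-251.36, 932.36].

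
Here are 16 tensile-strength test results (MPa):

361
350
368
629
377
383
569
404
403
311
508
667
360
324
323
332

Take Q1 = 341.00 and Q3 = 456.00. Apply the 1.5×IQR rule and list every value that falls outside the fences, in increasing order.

IQR = Q3 − Q1 = 456.00 − 341.00 = 115.00.
Lower fence = Q1 − 1.5·IQR = 341.00 − 172.50 = 168.50.
Upper fence = Q3 + 1.5·IQR = 456.00 + 172.50 = 628.50.
629 > 628.50 → outlier.
667 > 628.50 → outlier.
All remaining values lie within [168.50, 628.50].

629, 667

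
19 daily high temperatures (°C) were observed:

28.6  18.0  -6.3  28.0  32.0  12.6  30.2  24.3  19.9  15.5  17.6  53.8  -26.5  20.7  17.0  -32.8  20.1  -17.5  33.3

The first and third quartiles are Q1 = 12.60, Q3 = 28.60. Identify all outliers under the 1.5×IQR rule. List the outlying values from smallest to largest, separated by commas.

IQR = Q3 − Q1 = 28.60 − 12.60 = 16.00.
Lower fence = Q1 − 1.5·IQR = 12.60 − 24.00 = -11.40.
Upper fence = Q3 + 1.5·IQR = 28.60 + 24.00 = 52.60.
-32.8 < -11.40 → outlier.
-26.5 < -11.40 → outlier.
-17.5 < -11.40 → outlier.
53.8 > 52.60 → outlier.
All remaining values lie within [-11.40, 52.60].

-32.8, -26.5, -17.5, 53.8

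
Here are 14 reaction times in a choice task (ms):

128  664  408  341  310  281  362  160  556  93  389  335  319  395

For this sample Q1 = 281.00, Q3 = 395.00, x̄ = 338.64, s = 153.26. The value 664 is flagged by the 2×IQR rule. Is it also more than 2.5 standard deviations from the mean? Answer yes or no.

no

z = (664 − 338.64) / 153.26 = 2.12.
|z| = 2.12 ≤ 2.5.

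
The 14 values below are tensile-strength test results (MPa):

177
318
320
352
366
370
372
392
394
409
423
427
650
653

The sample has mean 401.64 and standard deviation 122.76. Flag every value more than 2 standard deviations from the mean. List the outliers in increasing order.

Cutoffs at x̄ ± 2s: 401.64 ± 2·122.76 = [156.12, 647.16].
650: z = 2.02, |z| > 2 → outlier.
653: z = 2.05, |z| > 2 → outlier.
Every other value lies within [156.12, 647.16].

650, 653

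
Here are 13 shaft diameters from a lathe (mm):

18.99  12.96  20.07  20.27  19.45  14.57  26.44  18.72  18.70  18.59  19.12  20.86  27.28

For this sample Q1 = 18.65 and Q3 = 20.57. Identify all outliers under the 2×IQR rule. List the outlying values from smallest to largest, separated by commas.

IQR = Q3 − Q1 = 20.57 − 18.65 = 1.92.
Lower fence = Q1 − 2·IQR = 18.65 − 3.84 = 14.81.
Upper fence = Q3 + 2·IQR = 20.57 + 3.84 = 24.41.
12.96 < 14.81 → outlier.
14.57 < 14.81 → outlier.
26.44 > 24.41 → outlier.
27.28 > 24.41 → outlier.
All remaining values lie within [14.81, 24.41].

12.96, 14.57, 26.44, 27.28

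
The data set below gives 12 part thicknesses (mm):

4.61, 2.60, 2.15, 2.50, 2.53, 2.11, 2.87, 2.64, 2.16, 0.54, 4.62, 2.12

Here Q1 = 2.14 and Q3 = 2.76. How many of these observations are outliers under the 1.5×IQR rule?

IQR = 0.62; fences at 2.14 − 0.93 = 1.21 and 2.76 + 0.93 = 3.69.
Outside the cutoffs: 0.54, 4.61, 4.62.

3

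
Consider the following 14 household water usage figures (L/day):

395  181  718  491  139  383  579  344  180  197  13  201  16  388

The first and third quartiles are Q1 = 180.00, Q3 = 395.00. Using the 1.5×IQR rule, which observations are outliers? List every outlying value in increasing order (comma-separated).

718

IQR = Q3 − Q1 = 395.00 − 180.00 = 215.00.
Lower fence = Q1 − 1.5·IQR = 180.00 − 322.50 = -142.50.
Upper fence = Q3 + 1.5·IQR = 395.00 + 322.50 = 717.50.
718 > 717.50 → outlier.
All remaining values lie within [-142.50, 717.50].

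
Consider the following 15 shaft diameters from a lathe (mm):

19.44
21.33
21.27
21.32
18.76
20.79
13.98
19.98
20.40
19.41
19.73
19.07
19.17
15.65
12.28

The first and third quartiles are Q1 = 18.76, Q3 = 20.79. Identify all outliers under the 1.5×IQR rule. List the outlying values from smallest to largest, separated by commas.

12.28, 13.98, 15.65

IQR = Q3 − Q1 = 20.79 − 18.76 = 2.03.
Lower fence = Q1 − 1.5·IQR = 18.76 − 3.045 = 15.715.
Upper fence = Q3 + 1.5·IQR = 20.79 + 3.045 = 23.835.
12.28 < 15.715 → outlier.
13.98 < 15.715 → outlier.
15.65 < 15.715 → outlier.
All remaining values lie within [15.715, 23.835].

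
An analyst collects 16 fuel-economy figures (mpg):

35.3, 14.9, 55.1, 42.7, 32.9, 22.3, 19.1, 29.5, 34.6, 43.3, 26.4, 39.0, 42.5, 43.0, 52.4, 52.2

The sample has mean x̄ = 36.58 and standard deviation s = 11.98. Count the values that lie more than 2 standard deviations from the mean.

Cutoffs: x̄ ± 2s = [12.62, 60.54].
Every value lies within the cutoffs.

0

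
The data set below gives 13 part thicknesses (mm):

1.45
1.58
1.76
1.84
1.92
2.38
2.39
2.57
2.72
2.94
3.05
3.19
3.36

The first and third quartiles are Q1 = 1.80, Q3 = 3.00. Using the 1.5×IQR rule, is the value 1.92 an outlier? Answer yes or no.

no

IQR = Q3 − Q1 = 3.00 − 1.80 = 1.20.
Lower fence = Q1 − 1.5·IQR = 1.80 − 1.80 = 0.00.
Upper fence = Q3 + 1.5·IQR = 3.00 + 1.80 = 4.80.
1.92 lies within [0.00, 4.80].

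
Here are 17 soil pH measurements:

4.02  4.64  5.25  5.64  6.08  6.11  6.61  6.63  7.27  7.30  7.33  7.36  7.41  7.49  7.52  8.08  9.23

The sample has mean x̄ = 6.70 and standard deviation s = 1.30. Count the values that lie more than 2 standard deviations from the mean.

1

Cutoffs: x̄ ± 2s = [4.10, 9.30].
Outside the cutoffs: 4.02.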